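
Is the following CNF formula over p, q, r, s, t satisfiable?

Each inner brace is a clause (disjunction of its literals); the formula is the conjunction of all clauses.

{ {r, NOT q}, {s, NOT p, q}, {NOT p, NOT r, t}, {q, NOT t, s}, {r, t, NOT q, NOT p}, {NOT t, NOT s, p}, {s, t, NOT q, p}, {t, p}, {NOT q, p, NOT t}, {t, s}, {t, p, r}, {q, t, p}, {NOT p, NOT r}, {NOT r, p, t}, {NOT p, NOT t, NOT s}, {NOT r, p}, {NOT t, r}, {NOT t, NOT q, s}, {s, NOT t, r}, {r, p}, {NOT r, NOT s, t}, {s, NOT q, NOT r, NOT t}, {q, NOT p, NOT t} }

Yes

Suppose r = false.
Unit clause (NOT q) forces q = false.
Unit clause (NOT t) forces t = false.
Unit clause (p) forces p = true.
Unit clause (s) forces s = true.
This assignment satisfies each clause.
A satisfying assignment: p=true; q=false; r=false; s=true; t=false.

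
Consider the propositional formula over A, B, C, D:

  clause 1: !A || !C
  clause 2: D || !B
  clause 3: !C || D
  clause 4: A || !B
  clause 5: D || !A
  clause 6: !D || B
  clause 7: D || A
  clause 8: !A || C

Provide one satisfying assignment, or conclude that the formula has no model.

Case A = false:
From the singleton clause (!B), B = false.
From the singleton clause (!D), D = false.
But (D) is also a unit clause — contradiction.
That branch fails; take A = true instead.
From the singleton clause (!C), C = false.
But (C) is also a unit clause — contradiction.
Either choice for A ends in contradiction.

UNSATISFIABLE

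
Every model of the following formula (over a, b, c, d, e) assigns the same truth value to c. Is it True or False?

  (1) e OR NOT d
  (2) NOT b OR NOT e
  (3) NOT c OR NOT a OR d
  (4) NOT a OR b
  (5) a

Suppose c = true.
From the singleton clause (a), a = true.
From the singleton clause (d), d = true.
From the singleton clause (e), e = true.
From the singleton clause (NOT b), b = false.
But (b) is also a unit clause — contradiction.
So every satisfying assignment has c = False.

False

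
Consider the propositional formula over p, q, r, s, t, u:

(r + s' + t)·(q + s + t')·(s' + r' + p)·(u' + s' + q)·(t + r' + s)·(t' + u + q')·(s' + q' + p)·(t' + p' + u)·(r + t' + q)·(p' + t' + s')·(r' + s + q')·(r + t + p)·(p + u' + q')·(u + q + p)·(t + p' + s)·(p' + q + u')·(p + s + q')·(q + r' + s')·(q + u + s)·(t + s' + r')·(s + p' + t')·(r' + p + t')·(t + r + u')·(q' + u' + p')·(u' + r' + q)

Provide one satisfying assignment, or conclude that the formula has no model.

Try r = 1.
Try s = 0.
(t) alone gives t = 1.
(q) alone gives q = 1.
But (q') is also a unit clause — contradiction.
Backtrack on s: now try s = 1.
(p) alone gives p = 1.
(t') alone gives t = 0.
But (t) is also a unit clause — contradiction.
Either choice for s ends in contradiction.
Backtrack on r: now try r = 0.
Try s = 0.
Try q = 1.
(p) alone gives p = 1.
(t) alone gives t = 1.
But (t') is also a unit clause — contradiction.
Backtrack on q: now try q = 0.
(t') alone gives t = 0.
(p) alone gives p = 1.
But (p') is also a unit clause — contradiction.
Either choice for q ends in contradiction.
Backtrack on s: now try s = 1.
(t) alone gives t = 1.
(q) alone gives q = 1.
(u) alone gives u = 1.
(p) alone gives p = 1.
But (p') is also a unit clause — contradiction.
Either choice for s ends in contradiction.
Either choice for r ends in contradiction.

UNSATISFIABLE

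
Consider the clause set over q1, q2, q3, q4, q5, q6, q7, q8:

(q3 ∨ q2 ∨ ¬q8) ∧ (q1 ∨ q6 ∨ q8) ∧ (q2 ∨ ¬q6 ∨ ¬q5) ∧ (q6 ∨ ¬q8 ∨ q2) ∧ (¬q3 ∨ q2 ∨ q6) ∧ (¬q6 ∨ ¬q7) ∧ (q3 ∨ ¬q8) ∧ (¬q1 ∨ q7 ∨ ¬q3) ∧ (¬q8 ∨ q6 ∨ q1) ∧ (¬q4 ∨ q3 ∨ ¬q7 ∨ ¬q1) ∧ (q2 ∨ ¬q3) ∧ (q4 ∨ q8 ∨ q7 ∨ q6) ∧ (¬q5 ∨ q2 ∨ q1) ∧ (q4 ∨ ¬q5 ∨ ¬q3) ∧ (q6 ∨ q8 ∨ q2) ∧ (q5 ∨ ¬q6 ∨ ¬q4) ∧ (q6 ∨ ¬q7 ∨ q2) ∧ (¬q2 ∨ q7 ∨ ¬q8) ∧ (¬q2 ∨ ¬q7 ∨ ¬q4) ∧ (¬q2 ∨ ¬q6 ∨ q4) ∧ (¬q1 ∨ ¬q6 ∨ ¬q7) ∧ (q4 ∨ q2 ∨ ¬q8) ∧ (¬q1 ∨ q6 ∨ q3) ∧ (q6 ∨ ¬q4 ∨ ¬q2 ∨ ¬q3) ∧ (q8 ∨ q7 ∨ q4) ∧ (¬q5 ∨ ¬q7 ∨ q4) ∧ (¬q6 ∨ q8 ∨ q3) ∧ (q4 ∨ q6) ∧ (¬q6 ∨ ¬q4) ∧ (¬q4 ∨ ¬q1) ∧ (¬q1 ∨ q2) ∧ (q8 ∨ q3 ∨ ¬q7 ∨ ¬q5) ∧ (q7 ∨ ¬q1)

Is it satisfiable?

Suppose q6 = False.
The clause (q4) is unit, so q4 = True.
The clause (¬q1) is unit, so q1 = False.
The clause (q8) is unit, so q8 = True.
Now (¬q8) is unsatisfied and unit — conflict.
That branch fails; take q6 = True instead.
The clause (¬q7) is unit, so q7 = False.
The clause (¬q4) is unit, so q4 = False.
The clause (¬q2) is unit, so q2 = False.
The clause (¬q5) is unit, so q5 = False.
The clause (¬q3) is unit, so q3 = False.
The clause (¬q8) is unit, so q8 = False.
Now (q8) is unsatisfied and unit — conflict.
Neither q6 = True nor q6 = False works.
No assignment satisfies every clause.

No, unsatisfiable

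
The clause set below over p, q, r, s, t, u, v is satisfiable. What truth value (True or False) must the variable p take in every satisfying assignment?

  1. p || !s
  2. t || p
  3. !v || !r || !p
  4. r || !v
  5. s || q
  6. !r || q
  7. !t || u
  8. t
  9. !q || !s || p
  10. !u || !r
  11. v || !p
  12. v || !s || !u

False

Suppose p = true.
(t) alone gives t = true.
(u) alone gives u = true.
(!r) alone gives r = false.
(!v) alone gives v = false.
Now (v) is unsatisfied and unit — conflict.
So every satisfying assignment has p = False.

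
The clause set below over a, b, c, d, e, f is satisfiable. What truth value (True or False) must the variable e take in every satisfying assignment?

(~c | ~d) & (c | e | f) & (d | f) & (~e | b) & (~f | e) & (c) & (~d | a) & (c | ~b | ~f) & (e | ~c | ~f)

True

Suppose e = 0.
The clause (~f) is unit, so f = 0.
The clause (c) is unit, so c = 1.
The clause (~d) is unit, so d = 0.
But (d) is also a unit clause — contradiction.
So every satisfying assignment has e = True.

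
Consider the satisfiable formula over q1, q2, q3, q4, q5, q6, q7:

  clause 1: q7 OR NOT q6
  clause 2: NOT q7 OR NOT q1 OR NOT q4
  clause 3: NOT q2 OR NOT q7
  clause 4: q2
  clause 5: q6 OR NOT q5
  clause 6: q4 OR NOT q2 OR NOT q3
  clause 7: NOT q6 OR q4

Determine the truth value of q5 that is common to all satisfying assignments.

Suppose q5 = true.
Unit clause (q2) forces q2 = true.
Unit clause (NOT q7) forces q7 = false.
Unit clause (NOT q6) forces q6 = false.
That conflicts with the unit clause (q6).
So every satisfying assignment has q5 = False.

False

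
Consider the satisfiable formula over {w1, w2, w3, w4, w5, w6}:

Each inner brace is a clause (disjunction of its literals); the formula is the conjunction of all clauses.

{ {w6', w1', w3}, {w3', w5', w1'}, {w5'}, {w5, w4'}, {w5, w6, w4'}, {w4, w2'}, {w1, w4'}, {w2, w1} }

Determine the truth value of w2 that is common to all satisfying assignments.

False

Suppose w2 = 1.
(w5') alone gives w5 = 0.
(w4') alone gives w4 = 0.
Now (w4) is unsatisfied and unit — conflict.
So every satisfying assignment has w2 = False.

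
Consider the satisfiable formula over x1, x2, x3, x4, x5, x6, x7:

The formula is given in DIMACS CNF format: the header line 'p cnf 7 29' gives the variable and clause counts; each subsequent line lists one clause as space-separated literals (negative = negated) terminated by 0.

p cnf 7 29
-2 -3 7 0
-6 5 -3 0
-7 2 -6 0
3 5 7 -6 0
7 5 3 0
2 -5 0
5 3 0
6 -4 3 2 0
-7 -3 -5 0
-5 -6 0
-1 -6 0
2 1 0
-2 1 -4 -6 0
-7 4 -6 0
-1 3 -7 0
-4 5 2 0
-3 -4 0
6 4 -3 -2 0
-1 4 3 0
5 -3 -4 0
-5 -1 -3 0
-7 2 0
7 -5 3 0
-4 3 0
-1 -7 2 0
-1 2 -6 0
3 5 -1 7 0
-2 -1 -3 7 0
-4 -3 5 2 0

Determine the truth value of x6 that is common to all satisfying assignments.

Suppose x6 = True.
From the singleton clause (¬x5), x5 = False.
From the singleton clause (¬x3), x3 = False.
But (x3) is also a unit clause — contradiction.
So every satisfying assignment has x6 = False.

False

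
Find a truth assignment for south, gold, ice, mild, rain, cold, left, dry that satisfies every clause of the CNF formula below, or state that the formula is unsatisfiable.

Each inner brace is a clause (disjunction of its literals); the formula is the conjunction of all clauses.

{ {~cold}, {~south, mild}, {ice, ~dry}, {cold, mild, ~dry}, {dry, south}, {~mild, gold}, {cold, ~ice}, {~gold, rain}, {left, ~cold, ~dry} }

(~cold) alone gives cold = 0.
(~ice) alone gives ice = 0.
(~dry) alone gives dry = 0.
(south) alone gives south = 1.
(mild) alone gives mild = 1.
(gold) alone gives gold = 1.
(rain) alone gives rain = 1.
Every clause is now satisfied; left is unconstrained.

south: 1,  gold: 1,  ice: 0,  mild: 1,  rain: 1,  cold: 0,  left: 1,  dry: 0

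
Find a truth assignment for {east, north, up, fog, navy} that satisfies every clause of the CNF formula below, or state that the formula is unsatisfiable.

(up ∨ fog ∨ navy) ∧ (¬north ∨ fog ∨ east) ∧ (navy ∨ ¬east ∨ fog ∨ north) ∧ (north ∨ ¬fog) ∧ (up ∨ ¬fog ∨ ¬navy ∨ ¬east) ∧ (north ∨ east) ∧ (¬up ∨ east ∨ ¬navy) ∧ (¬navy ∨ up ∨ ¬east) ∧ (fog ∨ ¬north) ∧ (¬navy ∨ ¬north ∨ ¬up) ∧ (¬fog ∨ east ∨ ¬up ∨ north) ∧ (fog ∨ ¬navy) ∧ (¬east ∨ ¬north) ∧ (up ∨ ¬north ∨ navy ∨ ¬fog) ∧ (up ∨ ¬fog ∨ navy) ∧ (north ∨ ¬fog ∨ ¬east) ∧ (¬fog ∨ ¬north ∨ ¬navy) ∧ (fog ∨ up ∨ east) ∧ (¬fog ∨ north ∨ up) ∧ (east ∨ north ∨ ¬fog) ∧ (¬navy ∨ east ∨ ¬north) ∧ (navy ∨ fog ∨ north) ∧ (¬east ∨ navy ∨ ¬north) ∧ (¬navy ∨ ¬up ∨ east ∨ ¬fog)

Case north = True:
Unit clause (fog) forces fog = True.
Unit clause (¬east) forces east = False.
Unit clause (¬navy) forces navy = False.
Unit clause (up) forces up = True.
This assignment satisfies each clause.

east=False, north=True, up=True, fog=True, navy=False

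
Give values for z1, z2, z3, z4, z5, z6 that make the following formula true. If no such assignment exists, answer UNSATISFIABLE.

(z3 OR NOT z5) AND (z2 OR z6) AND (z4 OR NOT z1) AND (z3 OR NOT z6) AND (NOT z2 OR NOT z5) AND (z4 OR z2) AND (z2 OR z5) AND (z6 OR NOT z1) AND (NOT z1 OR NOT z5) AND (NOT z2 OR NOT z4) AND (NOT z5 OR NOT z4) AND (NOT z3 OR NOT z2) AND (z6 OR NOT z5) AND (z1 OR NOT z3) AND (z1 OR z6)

Suppose z3 = true.
From the singleton clause (NOT z2), z2 = false.
From the singleton clause (z6), z6 = true.
From the singleton clause (z4), z4 = true.
From the singleton clause (z5), z5 = true.
Now (NOT z5) is unsatisfied and unit — conflict.
That branch fails; take z3 = false instead.
From the singleton clause (NOT z5), z5 = false.
From the singleton clause (NOT z6), z6 = false.
From the singleton clause (z2), z2 = true.
From the singleton clause (NOT z1), z1 = false.
Now (z1) is unsatisfied and unit — conflict.
Either choice for z3 ends in contradiction.

UNSATISFIABLE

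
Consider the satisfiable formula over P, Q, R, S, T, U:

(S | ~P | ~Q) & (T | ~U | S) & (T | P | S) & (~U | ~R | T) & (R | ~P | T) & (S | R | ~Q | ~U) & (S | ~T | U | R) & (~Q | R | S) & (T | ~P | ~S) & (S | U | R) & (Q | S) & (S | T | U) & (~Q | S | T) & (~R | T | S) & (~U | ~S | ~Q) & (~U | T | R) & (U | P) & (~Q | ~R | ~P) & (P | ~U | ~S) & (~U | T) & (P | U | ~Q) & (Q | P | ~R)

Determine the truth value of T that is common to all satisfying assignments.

Suppose T = 0.
The clause (~U) is unit, so U = 0.
The clause (S) is unit, so S = 1.
The clause (~P) is unit, so P = 0.
Now (P) is unsatisfied and unit — conflict.
So every satisfying assignment has T = True.

True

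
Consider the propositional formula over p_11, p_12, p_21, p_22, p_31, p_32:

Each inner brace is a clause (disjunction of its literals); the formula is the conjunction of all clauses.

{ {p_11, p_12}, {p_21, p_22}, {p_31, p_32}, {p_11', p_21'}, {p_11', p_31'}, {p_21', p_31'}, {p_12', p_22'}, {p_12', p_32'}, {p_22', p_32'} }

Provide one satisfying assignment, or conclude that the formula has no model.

UNSATISFIABLE

Case p_11 = 1:
From the singleton clause (p_21'), p_21 = 0.
From the singleton clause (p_22), p_22 = 1.
From the singleton clause (p_31'), p_31 = 0.
From the singleton clause (p_32), p_32 = 1.
Now (p_32') is unsatisfied and unit — conflict.
That branch fails; take p_11 = 0 instead.
From the singleton clause (p_12), p_12 = 1.
From the singleton clause (p_22'), p_22 = 0.
From the singleton clause (p_21), p_21 = 1.
From the singleton clause (p_31'), p_31 = 0.
From the singleton clause (p_32), p_32 = 1.
Now (p_32') is unsatisfied and unit — conflict.
Either choice for p_11 ends in contradiction.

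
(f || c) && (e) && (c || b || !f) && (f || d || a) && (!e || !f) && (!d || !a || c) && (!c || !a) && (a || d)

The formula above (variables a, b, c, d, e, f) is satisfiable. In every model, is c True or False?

True

Suppose c = false.
The clause (f) is unit, so f = true.
The clause (e) is unit, so e = true.
But (!e) is also a unit clause — contradiction.
So every satisfying assignment has c = True.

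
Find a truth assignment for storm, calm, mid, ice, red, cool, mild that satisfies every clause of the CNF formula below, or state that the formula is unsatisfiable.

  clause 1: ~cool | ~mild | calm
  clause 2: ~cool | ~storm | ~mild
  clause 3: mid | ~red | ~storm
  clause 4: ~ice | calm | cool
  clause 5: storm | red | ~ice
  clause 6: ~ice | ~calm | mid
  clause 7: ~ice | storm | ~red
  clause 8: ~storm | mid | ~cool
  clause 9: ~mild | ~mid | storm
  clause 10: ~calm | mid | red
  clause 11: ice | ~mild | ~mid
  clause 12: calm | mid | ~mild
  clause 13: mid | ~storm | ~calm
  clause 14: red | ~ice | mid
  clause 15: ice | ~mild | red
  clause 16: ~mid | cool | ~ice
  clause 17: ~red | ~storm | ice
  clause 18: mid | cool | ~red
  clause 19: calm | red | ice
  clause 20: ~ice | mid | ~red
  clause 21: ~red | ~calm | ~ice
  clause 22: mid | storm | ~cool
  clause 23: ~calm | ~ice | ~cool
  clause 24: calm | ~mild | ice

storm: 0, calm: 1, mid: 1, ice: 0, red: 0, cool: 1, mild: 0

Case cool = 1:
Case mild = 0:
Case storm = 0:
(mid) alone gives mid = 1.
Case red = 0:
(~ice) alone gives ice = 0.
(calm) alone gives calm = 1.
This assignment satisfies each clause.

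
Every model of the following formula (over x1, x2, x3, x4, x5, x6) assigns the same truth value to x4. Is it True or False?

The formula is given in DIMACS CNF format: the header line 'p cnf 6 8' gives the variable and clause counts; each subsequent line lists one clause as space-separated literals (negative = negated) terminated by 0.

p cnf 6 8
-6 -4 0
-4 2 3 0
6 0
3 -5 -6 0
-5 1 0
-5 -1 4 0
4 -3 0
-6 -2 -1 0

Suppose x4 = True.
(¬x6) alone gives x6 = False.
Now (x6) is unsatisfied and unit — conflict.
So every satisfying assignment has x4 = False.

False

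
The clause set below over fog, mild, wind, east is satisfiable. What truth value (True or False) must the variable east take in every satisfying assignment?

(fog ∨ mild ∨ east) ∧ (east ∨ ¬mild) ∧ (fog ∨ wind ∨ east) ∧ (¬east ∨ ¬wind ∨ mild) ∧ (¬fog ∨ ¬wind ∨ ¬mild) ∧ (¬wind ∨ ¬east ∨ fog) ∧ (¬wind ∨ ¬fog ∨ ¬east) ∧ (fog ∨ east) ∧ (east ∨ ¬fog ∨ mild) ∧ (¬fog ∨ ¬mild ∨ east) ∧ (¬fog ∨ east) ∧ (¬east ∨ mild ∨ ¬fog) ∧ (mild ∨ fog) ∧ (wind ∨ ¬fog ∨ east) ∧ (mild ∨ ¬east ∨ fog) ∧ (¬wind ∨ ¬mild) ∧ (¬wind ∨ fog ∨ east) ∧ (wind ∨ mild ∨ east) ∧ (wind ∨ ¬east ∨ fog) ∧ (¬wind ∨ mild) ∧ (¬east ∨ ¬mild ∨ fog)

True

Suppose east = False.
The clause (¬mild) is unit, so mild = False.
The clause (fog) is unit, so fog = True.
Now (¬fog) is unsatisfied and unit — conflict.
So every satisfying assignment has east = True.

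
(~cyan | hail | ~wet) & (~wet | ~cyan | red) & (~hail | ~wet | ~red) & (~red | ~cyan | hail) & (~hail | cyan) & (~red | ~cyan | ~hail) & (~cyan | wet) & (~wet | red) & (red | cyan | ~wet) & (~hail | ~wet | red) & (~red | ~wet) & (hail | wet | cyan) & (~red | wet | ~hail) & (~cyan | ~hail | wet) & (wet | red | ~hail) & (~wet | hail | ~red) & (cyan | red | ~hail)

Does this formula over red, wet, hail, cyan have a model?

No

Case hail = 0:
Case cyan = 0:
Unit clause (wet) forces wet = 1.
Unit clause (red) forces red = 1.
But (~red) is also a unit clause — contradiction.
Backtrack on cyan: now try cyan = 1.
Unit clause (~wet) forces wet = 0.
But (wet) is also a unit clause — contradiction.
Either choice for cyan ends in contradiction.
Backtrack on hail: now try hail = 1.
Unit clause (cyan) forces cyan = 1.
Unit clause (~red) forces red = 0.
Unit clause (~wet) forces wet = 0.
But (wet) is also a unit clause — contradiction.
Either choice for hail ends in contradiction.
No assignment satisfies every clause.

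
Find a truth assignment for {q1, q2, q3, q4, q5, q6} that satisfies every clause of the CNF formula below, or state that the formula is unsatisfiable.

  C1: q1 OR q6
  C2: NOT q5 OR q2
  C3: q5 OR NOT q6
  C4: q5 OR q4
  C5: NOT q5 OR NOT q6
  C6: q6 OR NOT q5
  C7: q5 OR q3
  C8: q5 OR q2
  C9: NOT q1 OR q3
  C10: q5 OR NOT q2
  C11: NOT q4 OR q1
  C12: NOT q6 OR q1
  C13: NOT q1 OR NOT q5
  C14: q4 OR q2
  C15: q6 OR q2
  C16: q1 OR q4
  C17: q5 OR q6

UNSATISFIABLE

Case q1 = true:
The clause (q3) is unit, so q3 = true.
The clause (NOT q5) is unit, so q5 = false.
The clause (NOT q6) is unit, so q6 = false.
But (q6) is also a unit clause — contradiction.
Undo q1 and try q1 = false.
The clause (q6) is unit, so q6 = true.
But (NOT q6) is also a unit clause — contradiction.
Both values of q1 lead to a conflict.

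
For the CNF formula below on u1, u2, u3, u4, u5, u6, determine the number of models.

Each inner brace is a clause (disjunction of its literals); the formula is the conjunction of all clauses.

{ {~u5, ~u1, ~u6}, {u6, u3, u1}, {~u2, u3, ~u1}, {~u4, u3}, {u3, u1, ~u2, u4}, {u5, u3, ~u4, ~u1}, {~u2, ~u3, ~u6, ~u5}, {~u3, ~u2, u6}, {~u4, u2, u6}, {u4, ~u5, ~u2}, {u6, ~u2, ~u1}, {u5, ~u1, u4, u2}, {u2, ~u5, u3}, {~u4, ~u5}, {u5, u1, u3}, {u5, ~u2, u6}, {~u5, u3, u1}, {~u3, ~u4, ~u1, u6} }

There are 2^6 = 64 truth assignments over (u1, u2, u3, u4, u5, u6).
Split on u4. With u4 = 1, the clauses containing u4 are satisfied and ~u4 drops from the rest; 4 of the 2^5 = 32 assignments to the other variables satisfy what remains.
With u4 = 0, by the same count on the reduced clause set, 7 assignments work.
Total: 4 + 7 = 11.

11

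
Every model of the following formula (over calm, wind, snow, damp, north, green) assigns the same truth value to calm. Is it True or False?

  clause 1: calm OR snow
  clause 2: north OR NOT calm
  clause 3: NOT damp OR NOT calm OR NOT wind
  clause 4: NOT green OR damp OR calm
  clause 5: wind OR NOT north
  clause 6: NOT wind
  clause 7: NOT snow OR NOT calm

Suppose calm = true.
The clause (north) is unit, so north = true.
The clause (wind) is unit, so wind = true.
But (NOT wind) is also a unit clause — contradiction.
So every satisfying assignment has calm = False.

False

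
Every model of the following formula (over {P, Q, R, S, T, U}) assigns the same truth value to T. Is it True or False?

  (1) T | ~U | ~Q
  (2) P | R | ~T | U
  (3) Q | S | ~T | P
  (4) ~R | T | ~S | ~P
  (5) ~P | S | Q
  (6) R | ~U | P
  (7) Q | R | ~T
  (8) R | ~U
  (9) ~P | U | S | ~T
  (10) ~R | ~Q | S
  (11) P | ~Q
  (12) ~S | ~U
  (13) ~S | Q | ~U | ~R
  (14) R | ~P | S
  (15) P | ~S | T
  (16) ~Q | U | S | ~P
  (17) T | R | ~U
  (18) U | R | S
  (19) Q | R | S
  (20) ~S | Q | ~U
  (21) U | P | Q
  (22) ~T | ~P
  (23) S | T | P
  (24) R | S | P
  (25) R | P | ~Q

Suppose T = 1.
(~P) alone gives P = 0.
(~Q) alone gives Q = 0.
(S) alone gives S = 1.
(R) alone gives R = 1.
(~U) alone gives U = 0.
That conflicts with the unit clause (U).
So every satisfying assignment has T = False.

False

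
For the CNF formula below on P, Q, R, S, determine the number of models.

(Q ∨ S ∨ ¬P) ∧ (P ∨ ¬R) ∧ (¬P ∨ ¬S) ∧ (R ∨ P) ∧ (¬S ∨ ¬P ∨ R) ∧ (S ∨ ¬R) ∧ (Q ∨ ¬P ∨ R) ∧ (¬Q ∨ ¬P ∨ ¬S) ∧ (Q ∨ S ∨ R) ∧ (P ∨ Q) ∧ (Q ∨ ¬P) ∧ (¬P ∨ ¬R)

1

There are 2^4 = 16 truth assignments over (P, Q, R, S).
Check each against the 12 clauses (columns in the order P, Q, R, S):
  F F F F  ✗ fails (R ∨ P)
  F F F T  ✗ fails (R ∨ P)
  F F T F  ✗ fails (P ∨ ¬R)
  F F T T  ✗ fails (P ∨ ¬R)
  F T F F  ✗ fails (R ∨ P)
  F T F T  ✗ fails (R ∨ P)
  F T T F  ✗ fails (P ∨ ¬R)
  F T T T  ✗ fails (P ∨ ¬R)
  T F F F  ✗ fails (Q ∨ S ∨ ¬P)
  T F F T  ✗ fails (¬P ∨ ¬S)
  T F T F  ✗ fails (Q ∨ S ∨ ¬P)
  T F T T  ✗ fails (¬P ∨ ¬S)
  T T F F  ✓ satisfies all
  T T F T  ✗ fails (¬P ∨ ¬S)
  T T T F  ✗ fails (S ∨ ¬R)
  T T T T  ✗ fails (¬P ∨ ¬S)
1 of the 16 rows is a model.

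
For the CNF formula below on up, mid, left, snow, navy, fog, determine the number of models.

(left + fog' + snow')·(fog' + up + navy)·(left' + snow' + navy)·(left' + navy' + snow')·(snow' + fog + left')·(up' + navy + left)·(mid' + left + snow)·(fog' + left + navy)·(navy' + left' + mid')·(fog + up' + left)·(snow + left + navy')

15

There are 2^6 = 64 truth assignments over (up, mid, left, snow, navy, fog).
Split on left. With left = 1, the clauses containing left are satisfied and left' drops from the rest; 10 of the 2^5 = 32 assignments to the other variables satisfy what remains.
With left = 0, by the same count on the reduced clause set, 5 assignments work.
(One model: up=F, mid=F, left=F, snow=F, navy=F, fog=F.)
Total: 10 + 5 = 15.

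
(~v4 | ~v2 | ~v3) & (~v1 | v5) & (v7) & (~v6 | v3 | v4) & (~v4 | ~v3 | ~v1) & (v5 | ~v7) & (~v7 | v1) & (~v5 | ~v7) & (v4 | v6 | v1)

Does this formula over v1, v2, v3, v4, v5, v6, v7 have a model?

From the singleton clause (v7), v7 = 1.
From the singleton clause (v5), v5 = 1.
But (~v5) is also a unit clause — contradiction.
No assignment satisfies every clause.

No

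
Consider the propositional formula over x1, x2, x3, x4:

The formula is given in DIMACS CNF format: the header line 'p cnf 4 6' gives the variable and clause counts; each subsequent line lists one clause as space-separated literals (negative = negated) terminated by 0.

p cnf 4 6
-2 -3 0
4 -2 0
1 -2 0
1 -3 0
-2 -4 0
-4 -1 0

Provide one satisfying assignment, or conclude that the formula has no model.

Try x2 = False.
Try x1 = False.
From the singleton clause (¬x3), x3 = False.
No clause remains; x4 is free.

x1=False, x2=False, x3=False, x4=True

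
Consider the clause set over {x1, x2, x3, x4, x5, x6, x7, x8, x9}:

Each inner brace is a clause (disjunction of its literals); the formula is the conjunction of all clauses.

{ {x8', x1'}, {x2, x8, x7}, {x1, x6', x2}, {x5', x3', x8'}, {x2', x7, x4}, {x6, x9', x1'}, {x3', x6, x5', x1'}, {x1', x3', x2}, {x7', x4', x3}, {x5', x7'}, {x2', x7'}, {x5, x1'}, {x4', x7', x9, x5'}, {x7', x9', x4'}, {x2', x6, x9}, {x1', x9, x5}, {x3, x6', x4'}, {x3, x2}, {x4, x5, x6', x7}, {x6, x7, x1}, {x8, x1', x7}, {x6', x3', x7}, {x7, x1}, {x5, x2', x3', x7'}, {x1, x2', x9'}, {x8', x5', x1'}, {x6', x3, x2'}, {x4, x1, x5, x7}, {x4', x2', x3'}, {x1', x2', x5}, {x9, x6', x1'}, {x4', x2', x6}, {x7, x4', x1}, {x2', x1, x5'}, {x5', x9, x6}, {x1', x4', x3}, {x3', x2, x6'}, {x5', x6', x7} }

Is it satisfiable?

Satisfiable

Case x8 = 1:
(x1') alone gives x1 = 0.
(x7) alone gives x7 = 1.
(x5') alone gives x5 = 0.
(x2') alone gives x2 = 0.
(x6') alone gives x6 = 0.
(x3) alone gives x3 = 1.
Case x9 = 1:
(x4') alone gives x4 = 0.
All clauses are satisfied.
A satisfying assignment: x1: 0,  x2: 0,  x3: 1,  x4: 0,  x5: 0,  x6: 0,  x7: 1,  x8: 1,  x9: 1.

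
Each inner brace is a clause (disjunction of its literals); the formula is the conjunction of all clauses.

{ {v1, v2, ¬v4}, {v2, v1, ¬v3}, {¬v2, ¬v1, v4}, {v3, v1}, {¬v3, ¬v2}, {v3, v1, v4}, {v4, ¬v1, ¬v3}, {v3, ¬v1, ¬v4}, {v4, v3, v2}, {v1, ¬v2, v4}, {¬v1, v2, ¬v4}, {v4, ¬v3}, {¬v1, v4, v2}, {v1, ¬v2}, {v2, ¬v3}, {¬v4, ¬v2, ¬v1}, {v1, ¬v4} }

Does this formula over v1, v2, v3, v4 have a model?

Case v3 = True:
Unit clause (¬v2) forces v2 = False.
Now (v2) is unsatisfied and unit — conflict.
So v3 must be the other value — set v3 = False.
Unit clause (v1) forces v1 = True.
Unit clause (¬v4) forces v4 = False.
Unit clause (¬v2) forces v2 = False.
Now (v2) is unsatisfied and unit — conflict.
Both values of v3 lead to a conflict.
No assignment satisfies every clause.

Unsatisfiable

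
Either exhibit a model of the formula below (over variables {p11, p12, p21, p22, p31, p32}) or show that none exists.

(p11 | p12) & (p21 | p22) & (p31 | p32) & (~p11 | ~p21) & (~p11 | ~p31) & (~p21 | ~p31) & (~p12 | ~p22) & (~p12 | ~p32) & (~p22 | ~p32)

Case p11 = 1:
The clause (~p21) is unit, so p21 = 0.
The clause (p22) is unit, so p22 = 1.
The clause (~p31) is unit, so p31 = 0.
The clause (p32) is unit, so p32 = 1.
Now (~p32) is unsatisfied and unit — conflict.
Backtrack on p11: now try p11 = 0.
The clause (p12) is unit, so p12 = 1.
The clause (~p22) is unit, so p22 = 0.
The clause (p21) is unit, so p21 = 1.
The clause (~p31) is unit, so p31 = 0.
The clause (p32) is unit, so p32 = 1.
Now (~p32) is unsatisfied and unit — conflict.
Either choice for p11 ends in contradiction.

UNSATISFIABLE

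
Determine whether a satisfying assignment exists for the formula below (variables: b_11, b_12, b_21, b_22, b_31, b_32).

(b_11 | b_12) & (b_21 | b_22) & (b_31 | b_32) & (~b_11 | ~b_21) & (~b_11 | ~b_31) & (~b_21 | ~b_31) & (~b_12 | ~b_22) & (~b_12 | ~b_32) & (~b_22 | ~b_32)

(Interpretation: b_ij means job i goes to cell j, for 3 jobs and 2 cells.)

Unsatisfiable

Try b_11 = 1.
Unit clause (~b_21) forces b_21 = 0.
Unit clause (b_22) forces b_22 = 1.
Unit clause (~b_31) forces b_31 = 0.
Unit clause (b_32) forces b_32 = 1.
That conflicts with the unit clause (~b_32).
Undo b_11 and try b_11 = 0.
Unit clause (b_12) forces b_12 = 1.
Unit clause (~b_22) forces b_22 = 0.
Unit clause (b_21) forces b_21 = 1.
Unit clause (~b_31) forces b_31 = 0.
Unit clause (b_32) forces b_32 = 1.
That conflicts with the unit clause (~b_32).
Neither b_11 = 1 nor b_11 = 0 works.
No assignment satisfies every clause.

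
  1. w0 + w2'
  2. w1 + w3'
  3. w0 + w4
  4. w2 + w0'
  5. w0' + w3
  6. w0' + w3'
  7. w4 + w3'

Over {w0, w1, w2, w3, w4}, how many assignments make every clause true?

There are 2^5 = 32 truth assignments over (w0, w1, w2, w3, w4).
Split on w1. With w1 = 1, the clauses containing w1 are satisfied and w1' drops from the rest; 2 of the 2^4 = 16 assignments to the other variables satisfy what remains.
With w1 = 0, by the same count on the reduced clause set, 1 assignment works.
Total: 2 + 1 = 3.

3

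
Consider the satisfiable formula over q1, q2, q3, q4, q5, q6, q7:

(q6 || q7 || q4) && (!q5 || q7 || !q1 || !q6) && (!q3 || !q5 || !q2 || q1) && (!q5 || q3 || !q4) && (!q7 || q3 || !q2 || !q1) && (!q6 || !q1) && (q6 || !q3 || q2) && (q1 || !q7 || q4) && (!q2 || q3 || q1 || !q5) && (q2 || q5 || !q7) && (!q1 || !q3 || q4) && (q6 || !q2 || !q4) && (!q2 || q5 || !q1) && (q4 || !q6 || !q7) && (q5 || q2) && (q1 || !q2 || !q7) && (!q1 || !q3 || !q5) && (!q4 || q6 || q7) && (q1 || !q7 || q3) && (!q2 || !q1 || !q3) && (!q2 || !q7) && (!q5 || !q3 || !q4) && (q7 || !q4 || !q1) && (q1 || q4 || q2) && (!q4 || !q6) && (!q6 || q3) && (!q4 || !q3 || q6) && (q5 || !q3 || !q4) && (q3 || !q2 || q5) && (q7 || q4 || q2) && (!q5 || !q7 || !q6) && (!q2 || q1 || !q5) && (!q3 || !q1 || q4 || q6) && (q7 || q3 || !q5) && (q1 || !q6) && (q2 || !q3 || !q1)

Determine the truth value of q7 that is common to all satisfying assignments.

True

Suppose q7 = false.
Suppose q6 = true.
(!q1) alone gives q1 = false.
But (q1) is also a unit clause — contradiction.
Backtrack on q6: now try q6 = false.
(q4) alone gives q4 = true.
But (!q4) is also a unit clause — contradiction.
Neither q6 = true nor q6 = false works.
So every satisfying assignment has q7 = True.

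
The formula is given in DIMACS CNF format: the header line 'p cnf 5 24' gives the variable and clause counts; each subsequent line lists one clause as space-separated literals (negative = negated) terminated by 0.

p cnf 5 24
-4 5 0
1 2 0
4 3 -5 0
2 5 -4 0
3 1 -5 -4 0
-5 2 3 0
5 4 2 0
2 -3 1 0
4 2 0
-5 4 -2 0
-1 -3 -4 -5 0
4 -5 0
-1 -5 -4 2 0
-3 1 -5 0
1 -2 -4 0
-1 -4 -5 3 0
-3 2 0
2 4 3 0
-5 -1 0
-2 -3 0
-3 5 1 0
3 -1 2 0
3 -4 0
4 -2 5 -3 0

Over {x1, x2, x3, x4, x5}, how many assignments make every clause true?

There are 2^5 = 32 truth assignments over (x1, x2, x3, x4, x5).
Split on x2. With x2 = True, the clauses containing x2 are satisfied and ¬x2 drops from the rest; 2 of the 2^4 = 16 assignments to the other variables satisfy what remains.
With x2 = False, by the same count on the reduced clause set, 0 assignments work.
(One model: x1=F, x2=T, x3=F, x4=F, x5=F.)
Total: 2 + 0 = 2.

2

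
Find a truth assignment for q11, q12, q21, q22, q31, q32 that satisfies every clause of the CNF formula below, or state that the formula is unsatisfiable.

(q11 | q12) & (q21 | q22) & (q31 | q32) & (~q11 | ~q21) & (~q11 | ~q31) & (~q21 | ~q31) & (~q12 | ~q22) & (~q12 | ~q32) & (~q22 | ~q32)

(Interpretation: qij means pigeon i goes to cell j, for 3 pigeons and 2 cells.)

UNSATISFIABLE

Case q11 = 1:
The clause (~q21) is unit, so q21 = 0.
The clause (q22) is unit, so q22 = 1.
The clause (~q31) is unit, so q31 = 0.
The clause (q32) is unit, so q32 = 1.
That conflicts with the unit clause (~q32).
Backtrack on q11: now try q11 = 0.
The clause (q12) is unit, so q12 = 1.
The clause (~q22) is unit, so q22 = 0.
The clause (q21) is unit, so q21 = 1.
The clause (~q31) is unit, so q31 = 0.
The clause (q32) is unit, so q32 = 1.
That conflicts with the unit clause (~q32).
Neither q11 = 1 nor q11 = 0 works.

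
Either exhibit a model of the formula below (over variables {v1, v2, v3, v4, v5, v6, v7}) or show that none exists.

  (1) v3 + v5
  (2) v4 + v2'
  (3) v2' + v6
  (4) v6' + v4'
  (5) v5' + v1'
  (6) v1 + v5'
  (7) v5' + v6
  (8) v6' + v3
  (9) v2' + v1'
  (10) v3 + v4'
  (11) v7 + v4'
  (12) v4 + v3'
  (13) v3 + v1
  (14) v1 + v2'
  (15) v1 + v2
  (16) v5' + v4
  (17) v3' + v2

Case v3 = 1:
The clause (v4) is unit, so v4 = 1.
The clause (v6') is unit, so v6 = 0.
The clause (v2') is unit, so v2 = 0.
Now (v2) is unsatisfied and unit — conflict.
Backtrack on v3: now try v3 = 0.
The clause (v5) is unit, so v5 = 1.
The clause (v1') is unit, so v1 = 0.
Now (v1) is unsatisfied and unit — conflict.
Neither v3 = 1 nor v3 = 0 works.

UNSATISFIABLE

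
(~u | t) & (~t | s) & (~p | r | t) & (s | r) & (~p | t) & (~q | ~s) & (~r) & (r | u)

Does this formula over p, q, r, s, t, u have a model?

Unit clause (~r) forces r = 0.
Unit clause (s) forces s = 1.
Unit clause (~q) forces q = 0.
Unit clause (u) forces u = 1.
Unit clause (t) forces t = 1.
Every clause is now satisfied; p is unconstrained.
A satisfying assignment: p: 1; q: 0; r: 0; s: 1; t: 1; u: 1.

Yes, satisfiable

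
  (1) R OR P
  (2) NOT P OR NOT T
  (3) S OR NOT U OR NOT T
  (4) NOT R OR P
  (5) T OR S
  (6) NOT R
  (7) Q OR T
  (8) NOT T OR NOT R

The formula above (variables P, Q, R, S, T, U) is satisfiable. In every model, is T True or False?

False

Suppose T = true.
Unit clause (NOT P) forces P = false.
Unit clause (R) forces R = true.
Now (NOT R) is unsatisfied and unit — conflict.
So every satisfying assignment has T = False.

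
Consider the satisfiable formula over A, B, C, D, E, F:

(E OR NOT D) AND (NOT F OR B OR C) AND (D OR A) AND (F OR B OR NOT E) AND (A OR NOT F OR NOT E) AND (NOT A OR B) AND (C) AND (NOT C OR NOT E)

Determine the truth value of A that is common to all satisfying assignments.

Suppose A = false.
From the singleton clause (D), D = true.
From the singleton clause (E), E = true.
From the singleton clause (NOT F), F = false.
From the singleton clause (B), B = true.
From the singleton clause (C), C = true.
But (NOT C) is also a unit clause — contradiction.
So every satisfying assignment has A = True.

True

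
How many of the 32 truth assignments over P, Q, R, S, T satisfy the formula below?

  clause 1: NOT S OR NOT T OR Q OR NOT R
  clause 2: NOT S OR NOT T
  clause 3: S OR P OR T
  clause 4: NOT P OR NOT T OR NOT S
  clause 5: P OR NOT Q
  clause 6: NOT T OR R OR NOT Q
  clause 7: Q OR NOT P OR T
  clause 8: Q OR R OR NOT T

There are 2^5 = 32 truth assignments over (P, Q, R, S, T).
Split on T. With T = true, the clauses containing T are satisfied and NOT T drops from the rest; 3 of the 2^4 = 16 assignments to the other variables satisfy what remains.
With T = false, by the same count on the reduced clause set, 6 assignments work.
(One model: P=F, Q=F, R=F, S=T, T=F.)
Total: 3 + 6 = 9.

9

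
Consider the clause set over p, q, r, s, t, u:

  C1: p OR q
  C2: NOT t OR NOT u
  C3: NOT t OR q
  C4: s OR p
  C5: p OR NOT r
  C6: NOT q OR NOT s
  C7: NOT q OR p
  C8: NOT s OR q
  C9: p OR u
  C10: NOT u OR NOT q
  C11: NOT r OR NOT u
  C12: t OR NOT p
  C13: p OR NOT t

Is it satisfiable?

Yes, satisfiable

Case p = true:
(t) alone gives t = true.
(NOT u) alone gives u = false.
(q) alone gives q = true.
(NOT s) alone gives s = false.
All clauses hold; r can take either value.
A satisfying assignment: p ↦ true,  q ↦ true,  r ↦ false,  s ↦ false,  t ↦ true,  u ↦ false.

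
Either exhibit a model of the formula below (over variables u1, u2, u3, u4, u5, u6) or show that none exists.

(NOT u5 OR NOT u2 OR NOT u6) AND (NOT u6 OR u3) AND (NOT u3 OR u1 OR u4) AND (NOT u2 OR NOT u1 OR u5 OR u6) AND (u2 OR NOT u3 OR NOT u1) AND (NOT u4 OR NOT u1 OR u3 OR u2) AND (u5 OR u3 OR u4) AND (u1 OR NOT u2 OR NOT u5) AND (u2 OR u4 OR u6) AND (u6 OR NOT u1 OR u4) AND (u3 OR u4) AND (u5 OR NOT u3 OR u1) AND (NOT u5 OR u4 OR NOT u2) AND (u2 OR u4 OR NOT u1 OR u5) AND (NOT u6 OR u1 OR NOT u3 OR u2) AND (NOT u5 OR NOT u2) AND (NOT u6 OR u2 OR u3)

Case u6 = false:
Case u2 = false:
Unit clause (u4) forces u4 = true.
Case u3 = false:
Unit clause (NOT u1) forces u1 = false.
Every clause is now satisfied; u5 is unconstrained.

u1: false; u2: false; u3: false; u4: true; u5: false; u6: false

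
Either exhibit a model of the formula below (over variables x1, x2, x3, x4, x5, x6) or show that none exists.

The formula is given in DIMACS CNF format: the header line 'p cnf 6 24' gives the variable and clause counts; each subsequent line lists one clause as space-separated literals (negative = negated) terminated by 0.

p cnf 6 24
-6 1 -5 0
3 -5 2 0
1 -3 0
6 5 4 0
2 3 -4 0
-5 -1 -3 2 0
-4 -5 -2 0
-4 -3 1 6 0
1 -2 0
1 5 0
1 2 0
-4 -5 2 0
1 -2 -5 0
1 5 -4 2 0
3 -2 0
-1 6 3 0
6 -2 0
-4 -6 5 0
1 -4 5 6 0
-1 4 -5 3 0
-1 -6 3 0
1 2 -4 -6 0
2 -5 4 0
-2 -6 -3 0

Case x1 = True:
Case x3 = True:
Case x5 = False:
Case x6 = False:
The clause (x4) is unit, so x4 = True.
The clause (¬x2) is unit, so x2 = False.
Every clause now holds.

x1: True, x2: False, x3: True, x4: True, x5: False, x6: False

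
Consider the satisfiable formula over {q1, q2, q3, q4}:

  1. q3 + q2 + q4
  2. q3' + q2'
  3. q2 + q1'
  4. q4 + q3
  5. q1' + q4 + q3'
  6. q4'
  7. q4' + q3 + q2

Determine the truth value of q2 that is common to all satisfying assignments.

False

Suppose q2 = 1.
The clause (q3') is unit, so q3 = 0.
The clause (q4) is unit, so q4 = 1.
Now (q4') is unsatisfied and unit — conflict.
So every satisfying assignment has q2 = False.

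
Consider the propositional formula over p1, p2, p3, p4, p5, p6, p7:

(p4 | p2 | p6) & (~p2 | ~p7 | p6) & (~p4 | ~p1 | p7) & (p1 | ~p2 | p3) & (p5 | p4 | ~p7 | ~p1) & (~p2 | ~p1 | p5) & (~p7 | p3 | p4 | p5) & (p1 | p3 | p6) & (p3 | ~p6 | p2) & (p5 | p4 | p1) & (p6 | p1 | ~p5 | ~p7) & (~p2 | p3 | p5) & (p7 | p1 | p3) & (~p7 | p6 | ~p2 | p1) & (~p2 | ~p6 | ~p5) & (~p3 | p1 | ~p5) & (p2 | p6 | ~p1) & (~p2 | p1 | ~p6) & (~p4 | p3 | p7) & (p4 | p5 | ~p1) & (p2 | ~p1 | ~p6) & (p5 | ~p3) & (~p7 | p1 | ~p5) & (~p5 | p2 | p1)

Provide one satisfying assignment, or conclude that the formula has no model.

p1: 1; p2: 1; p3: 0; p4: 0; p5: 1; p6: 0; p7: 0

Suppose p5 = 1.
Suppose p2 = 1.
(~p6) alone gives p6 = 0.
(~p7) alone gives p7 = 0.
Suppose p4 = 0.
Suppose p1 = 1.
All clauses hold; p3 can take either value.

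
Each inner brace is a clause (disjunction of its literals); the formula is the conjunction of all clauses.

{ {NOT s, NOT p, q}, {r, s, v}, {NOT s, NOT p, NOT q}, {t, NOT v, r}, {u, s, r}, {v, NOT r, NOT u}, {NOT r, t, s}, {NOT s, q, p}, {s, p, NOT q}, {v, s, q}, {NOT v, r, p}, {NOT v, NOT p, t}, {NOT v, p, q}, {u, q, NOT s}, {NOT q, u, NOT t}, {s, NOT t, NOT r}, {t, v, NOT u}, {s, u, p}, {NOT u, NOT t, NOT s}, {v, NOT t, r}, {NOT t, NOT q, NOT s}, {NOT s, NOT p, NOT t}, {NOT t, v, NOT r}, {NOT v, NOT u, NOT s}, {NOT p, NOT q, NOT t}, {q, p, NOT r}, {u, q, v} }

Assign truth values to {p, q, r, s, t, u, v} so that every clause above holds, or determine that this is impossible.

Case s = true:
Case p = false:
(q) alone gives q = true.
(NOT t) alone gives t = false.
Case v = false:
(NOT u) alone gives u = false.
All clauses hold; r can take either value.

p ↦ false,  q ↦ true,  r ↦ false,  s ↦ true,  t ↦ false,  u ↦ false,  v ↦ false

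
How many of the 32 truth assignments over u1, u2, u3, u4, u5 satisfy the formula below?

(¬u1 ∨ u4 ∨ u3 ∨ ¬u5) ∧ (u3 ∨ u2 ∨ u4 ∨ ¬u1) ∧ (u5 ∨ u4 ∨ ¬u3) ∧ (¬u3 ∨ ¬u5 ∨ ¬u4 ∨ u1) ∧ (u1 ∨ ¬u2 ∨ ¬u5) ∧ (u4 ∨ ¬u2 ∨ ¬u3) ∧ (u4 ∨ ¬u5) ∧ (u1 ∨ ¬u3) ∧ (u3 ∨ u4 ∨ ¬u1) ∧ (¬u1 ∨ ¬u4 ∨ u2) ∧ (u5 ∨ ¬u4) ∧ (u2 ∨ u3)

3

There are 2^5 = 32 truth assignments over (u1, u2, u3, u4, u5).
Split on u5. With u5 = True, the clauses containing u5 are satisfied and ¬u5 drops from the rest; 2 of the 2^4 = 16 assignments to the other variables satisfy what remains.
With u5 = False, by the same count on the reduced clause set, 1 assignment works.
(One model: u1=F, u2=T, u3=F, u4=F, u5=F.)
Total: 2 + 1 = 3.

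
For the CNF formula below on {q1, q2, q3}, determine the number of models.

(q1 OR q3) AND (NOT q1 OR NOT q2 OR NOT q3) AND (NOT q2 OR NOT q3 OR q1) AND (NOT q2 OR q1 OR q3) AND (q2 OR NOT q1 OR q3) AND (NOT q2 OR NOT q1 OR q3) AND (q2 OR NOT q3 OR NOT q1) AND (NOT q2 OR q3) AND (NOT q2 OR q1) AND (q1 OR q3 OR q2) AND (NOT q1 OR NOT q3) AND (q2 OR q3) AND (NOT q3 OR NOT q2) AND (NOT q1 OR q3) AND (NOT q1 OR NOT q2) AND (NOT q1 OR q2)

1

There are 2^3 = 8 truth assignments over (q1, q2, q3).
Split on q3. With q3 = true, the clauses containing q3 are satisfied and NOT q3 drops from the rest; 1 of the 2^2 = 4 assignments to the other variables satisfy what remains.
With q3 = false, by the same count on the reduced clause set, 0 assignments work.
(One model: q1=F, q2=F, q3=T.)
Total: 1 + 0 = 1.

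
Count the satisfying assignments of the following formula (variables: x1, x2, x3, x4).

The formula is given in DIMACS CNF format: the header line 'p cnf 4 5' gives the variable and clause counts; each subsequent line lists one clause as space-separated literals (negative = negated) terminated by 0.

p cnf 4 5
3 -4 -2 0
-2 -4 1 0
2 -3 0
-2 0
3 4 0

2

There are 2^4 = 16 truth assignments over (x1, x2, x3, x4).
Check each against the 5 clauses (columns in the order x1, x2, x3, x4):
  F F F F  ✗ fails (x3 ∨ x4)
  F F F T  ✓ satisfies all
  F F T F  ✗ fails (x2 ∨ ¬x3)
  F F T T  ✗ fails (x2 ∨ ¬x3)
  F T F F  ✗ fails (¬x2)
  F T F T  ✗ fails (x3 ∨ ¬x4 ∨ ¬x2)
  F T T F  ✗ fails (¬x2)
  F T T T  ✗ fails (¬x2 ∨ ¬x4 ∨ x1)
  T F F F  ✗ fails (x3 ∨ x4)
  T F F T  ✓ satisfies all
  T F T F  ✗ fails (x2 ∨ ¬x3)
  T F T T  ✗ fails (x2 ∨ ¬x3)
  T T F F  ✗ fails (¬x2)
  T T F T  ✗ fails (x3 ∨ ¬x4 ∨ ¬x2)
  T T T F  ✗ fails (¬x2)
  T T T T  ✗ fails (¬x2)
2 of the 16 rows are models.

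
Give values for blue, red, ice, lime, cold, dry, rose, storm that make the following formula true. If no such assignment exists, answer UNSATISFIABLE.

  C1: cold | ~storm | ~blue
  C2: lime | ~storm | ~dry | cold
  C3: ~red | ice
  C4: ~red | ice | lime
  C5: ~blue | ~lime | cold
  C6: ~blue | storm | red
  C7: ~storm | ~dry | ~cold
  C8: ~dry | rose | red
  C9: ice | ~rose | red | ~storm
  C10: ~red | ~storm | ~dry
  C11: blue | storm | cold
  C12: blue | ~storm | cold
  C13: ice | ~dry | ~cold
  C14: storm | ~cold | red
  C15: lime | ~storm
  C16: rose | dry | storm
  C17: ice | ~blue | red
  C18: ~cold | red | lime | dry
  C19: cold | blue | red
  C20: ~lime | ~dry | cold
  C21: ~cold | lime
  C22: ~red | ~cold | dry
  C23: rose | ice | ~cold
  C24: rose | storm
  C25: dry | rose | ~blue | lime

Branch on red: set red = 0.
Branch on blue: set blue = 1.
(storm) alone gives storm = 1.
(cold) alone gives cold = 1.
(~dry) alone gives dry = 0.
(lime) alone gives lime = 1.
(ice) alone gives ice = 1.
All clauses hold; rose can take either value.

blue ↦ 1,  red ↦ 0,  ice ↦ 1,  lime ↦ 1,  cold ↦ 1,  dry ↦ 0,  rose ↦ 0,  storm ↦ 1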